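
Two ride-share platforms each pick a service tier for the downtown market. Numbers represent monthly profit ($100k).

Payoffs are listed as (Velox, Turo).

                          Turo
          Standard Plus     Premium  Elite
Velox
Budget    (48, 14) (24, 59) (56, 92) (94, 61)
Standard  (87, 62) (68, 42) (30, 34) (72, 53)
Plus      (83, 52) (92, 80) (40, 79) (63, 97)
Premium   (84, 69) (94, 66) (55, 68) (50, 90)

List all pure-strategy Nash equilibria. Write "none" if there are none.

Velox against Standard: payoffs 48, 87, 83, 84 → best response Standard.
Velox against Plus: payoffs 24, 68, 92, 94 → best response Premium.
Velox against Premium: payoffs 56, 30, 40, 55 → best response Budget.
Velox against Elite: payoffs 94, 72, 63, 50 → best response Budget.
Turo against Budget: payoffs 14, 59, 92, 61 → best response Premium.
Turo against Standard: payoffs 62, 42, 34, 53 → best response Standard.
Turo against Plus: payoffs 52, 80, 79, 97 → best response Elite.
Turo against Premium: payoffs 69, 66, 68, 90 → best response Elite.
Mutual best responses: (Budget, Premium); (Standard, Standard).

(Budget, Premium); (Standard, Standard)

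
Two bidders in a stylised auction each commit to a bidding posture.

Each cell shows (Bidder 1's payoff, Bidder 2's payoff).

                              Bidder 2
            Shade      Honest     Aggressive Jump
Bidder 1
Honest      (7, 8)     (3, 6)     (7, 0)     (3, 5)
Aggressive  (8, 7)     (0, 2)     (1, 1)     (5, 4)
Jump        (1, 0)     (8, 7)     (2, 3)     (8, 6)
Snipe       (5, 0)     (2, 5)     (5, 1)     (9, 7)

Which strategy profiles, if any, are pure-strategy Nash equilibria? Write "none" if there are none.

Bidder 1 against Shade: payoffs 7, 8, 1, 5 → best response Aggressive.
Bidder 1 against Honest: payoffs 3, 0, 8, 2 → best response Jump.
Bidder 1 against Aggressive: payoffs 7, 1, 2, 5 → best response Honest.
Bidder 1 against Jump: payoffs 3, 5, 8, 9 → best response Snipe.
Bidder 2 against Honest: payoffs 8, 6, 0, 5 → best response Shade.
Bidder 2 against Aggressive: payoffs 7, 2, 1, 4 → best response Shade.
Bidder 2 against Jump: payoffs 0, 7, 3, 6 → best response Honest.
Bidder 2 against Snipe: payoffs 0, 5, 1, 7 → best response Jump.
Mutual best responses: (Aggressive, Shade); (Jump, Honest); (Snipe, Jump).

Pure-strategy Nash equilibria: (Aggressive, Shade), (Jump, Honest), (Snipe, Jump)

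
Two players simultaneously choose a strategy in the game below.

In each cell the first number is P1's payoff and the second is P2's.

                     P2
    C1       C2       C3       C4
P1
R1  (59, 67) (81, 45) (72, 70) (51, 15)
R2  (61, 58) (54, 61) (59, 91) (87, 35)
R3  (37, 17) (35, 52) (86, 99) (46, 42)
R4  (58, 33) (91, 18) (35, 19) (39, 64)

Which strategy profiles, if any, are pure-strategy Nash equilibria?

The unique pure-strategy Nash equilibrium is (R3, C3).

(R1, C1): P1 can switch to R2 (59 → 61). Not NE.
(R1, C2): P1 can switch to R4 (81 → 91). Not NE.
(R1, C3): P1 can switch to R3 (72 → 86). Not NE.
(R1, C4): P1 can switch to R2 (51 → 87). Not NE.
(R2, C1): P2 can switch to C2 (58 → 61). Not NE.
(R2, C2): P1 can switch to R1 (54 → 81). Not NE.
(R2, C3): P1 can switch to R1 (59 → 72). Not NE.
(R2, C4): P2 can switch to C1 (35 → 58). Not NE.
(R3, C3): P1 gets 86, best alternative 72; P2 gets 99, best alternative 52. No profitable deviation — NE.
(The remaining 7 profiles each have a profitable deviation by the same check.)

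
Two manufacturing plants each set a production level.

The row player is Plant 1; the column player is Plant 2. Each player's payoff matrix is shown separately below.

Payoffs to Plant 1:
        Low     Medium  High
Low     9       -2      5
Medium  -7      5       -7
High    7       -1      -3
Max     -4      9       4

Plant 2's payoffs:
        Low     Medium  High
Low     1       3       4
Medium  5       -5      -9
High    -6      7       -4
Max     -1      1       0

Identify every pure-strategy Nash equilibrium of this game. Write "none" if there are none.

Pure-strategy Nash equilibria: (Low, High); (Max, Medium)

For each player, find the best response to each opponent profile; mutual best responses are the pure NE.
Plant 1 against Low: payoffs 9, -7, 7, -4 → best response Low.
Plant 1 against Medium: payoffs -2, 5, -1, 9 → best response Max.
Plant 1 against High: payoffs 5, -7, -3, 4 → best response Low.
Plant 2 against Low: payoffs 1, 3, 4 → best response High.
Plant 2 against Medium: payoffs 5, -5, -9 → best response Low.
Plant 2 against High: payoffs -6, 7, -4 → best response Medium.
Plant 2 against Max: payoffs -1, 1, 0 → best response Medium.
Mutual best responses: (Low, High); (Max, Medium).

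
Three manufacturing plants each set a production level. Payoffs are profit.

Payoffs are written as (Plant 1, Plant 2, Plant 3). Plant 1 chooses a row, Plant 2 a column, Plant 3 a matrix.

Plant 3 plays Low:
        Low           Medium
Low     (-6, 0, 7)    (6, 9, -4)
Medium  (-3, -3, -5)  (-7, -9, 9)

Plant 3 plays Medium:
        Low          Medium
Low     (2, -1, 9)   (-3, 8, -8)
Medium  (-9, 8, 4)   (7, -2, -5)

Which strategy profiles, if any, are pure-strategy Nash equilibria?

(Low, Medium, Low)

Mark each player's best response to every combination of opponents' strategies; a profile where every player is best-responding is a pure Nash equilibrium.
Plant 1 against (Low, Low): payoffs -6, -3 → best response Medium.
Plant 1 against (Low, Medium): payoffs 2, -9 → best response Low.
Plant 1 against (Medium, Low): payoffs 6, -7 → best response Low.
Plant 1 against (Medium, Medium): payoffs -3, 7 → best response Medium.
Plant 2 against (Low, Low): payoffs 0, 9 → best response Medium.
Plant 2 against (Low, Medium): payoffs -1, 8 → best response Medium.
Plant 2 against (Medium, Low): payoffs -3, -9 → best response Low.
Plant 2 against (Medium, Medium): payoffs 8, -2 → best response Low.
Plant 3 against (Low, Low): payoffs 7, 9 → best response Medium.
Plant 3 against (Low, Medium): payoffs -4, -8 → best response Low.
Plant 3 against (Medium, Low): payoffs -5, 4 → best response Medium.
Plant 3 against (Medium, Medium): payoffs 9, -5 → best response Low.
Mutual best responses: (Low, Medium, Low).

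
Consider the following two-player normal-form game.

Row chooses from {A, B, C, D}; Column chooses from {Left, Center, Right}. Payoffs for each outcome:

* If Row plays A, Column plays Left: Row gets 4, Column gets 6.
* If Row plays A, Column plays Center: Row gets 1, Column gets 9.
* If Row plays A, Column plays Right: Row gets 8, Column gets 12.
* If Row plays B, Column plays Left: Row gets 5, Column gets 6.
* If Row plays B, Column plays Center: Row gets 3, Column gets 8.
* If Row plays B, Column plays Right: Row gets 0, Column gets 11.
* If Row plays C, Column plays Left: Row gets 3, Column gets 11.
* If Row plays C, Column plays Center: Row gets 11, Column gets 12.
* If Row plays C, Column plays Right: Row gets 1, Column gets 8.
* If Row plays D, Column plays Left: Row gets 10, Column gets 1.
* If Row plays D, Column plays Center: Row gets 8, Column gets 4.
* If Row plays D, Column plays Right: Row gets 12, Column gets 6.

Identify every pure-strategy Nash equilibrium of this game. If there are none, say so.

(C, Center), (D, Right)

Check each profile: it is a Nash equilibrium iff no player can strictly gain by switching unilaterally.
(A, Left): Row can switch to B (4 → 5). Not NE.
(A, Center): Row can switch to B (1 → 3). Not NE.
(A, Right): Row can switch to D (8 → 12). Not NE.
(B, Left): Row can switch to D (5 → 10). Not NE.
(B, Center): Row can switch to C (3 → 11). Not NE.
(B, Right): Row can switch to A (0 → 8). Not NE.
(C, Left): Row can switch to A (3 → 4). Not NE.
(C, Center): Row gets 11, best alternative 8; Column gets 12, best alternative 11. No profitable deviation — NE.
(C, Right): Row can switch to A (1 → 8). Not NE.
(D, Left): Column can switch to Center (1 → 4). Not NE.
(D, Center): Row can switch to C (8 → 11). Not NE.
(D, Right): Row gets 12, best alternative 8; Column gets 6, best alternative 4. No profitable deviation — NE.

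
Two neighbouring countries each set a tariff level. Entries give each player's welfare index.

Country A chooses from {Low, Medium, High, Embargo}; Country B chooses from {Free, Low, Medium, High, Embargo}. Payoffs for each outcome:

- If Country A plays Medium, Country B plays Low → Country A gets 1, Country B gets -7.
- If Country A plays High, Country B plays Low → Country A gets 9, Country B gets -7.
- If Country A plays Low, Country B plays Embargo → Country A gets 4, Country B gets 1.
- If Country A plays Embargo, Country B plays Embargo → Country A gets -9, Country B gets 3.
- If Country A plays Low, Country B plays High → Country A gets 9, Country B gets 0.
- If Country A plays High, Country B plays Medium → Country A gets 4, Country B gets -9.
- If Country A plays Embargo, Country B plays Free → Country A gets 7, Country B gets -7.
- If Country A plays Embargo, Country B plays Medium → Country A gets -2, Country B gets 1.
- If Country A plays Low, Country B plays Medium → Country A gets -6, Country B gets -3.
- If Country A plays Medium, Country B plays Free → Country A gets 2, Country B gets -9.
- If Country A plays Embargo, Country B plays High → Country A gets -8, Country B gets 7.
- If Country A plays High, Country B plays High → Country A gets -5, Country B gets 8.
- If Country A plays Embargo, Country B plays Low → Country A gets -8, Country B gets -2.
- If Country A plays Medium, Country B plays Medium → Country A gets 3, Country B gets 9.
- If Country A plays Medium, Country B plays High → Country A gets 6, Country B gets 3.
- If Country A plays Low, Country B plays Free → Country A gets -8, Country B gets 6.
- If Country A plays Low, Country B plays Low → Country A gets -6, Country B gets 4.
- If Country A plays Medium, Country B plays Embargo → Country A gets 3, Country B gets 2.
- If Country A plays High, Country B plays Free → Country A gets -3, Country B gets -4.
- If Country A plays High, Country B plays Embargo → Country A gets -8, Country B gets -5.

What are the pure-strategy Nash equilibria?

There is no pure-strategy Nash equilibrium.

(Low, Free): Country A can switch to Medium (-8 → 2). Not NE.
(Low, Low): Country A can switch to Medium (-6 → 1). Not NE.
(Low, Medium): Country A can switch to Medium (-6 → 3). Not NE.
(Low, High): Country B can switch to Free (0 → 6). Not NE.
(Low, Embargo): Country B can switch to Free (1 → 6). Not NE.
(Medium, Free): Country A can switch to Embargo (2 → 7). Not NE.
(Medium, Low): Country A can switch to High (1 → 9). Not NE.
(Medium, Medium): Country A can switch to High (3 → 4). Not NE.
(The remaining 12 profiles each have a profitable deviation by the same check.)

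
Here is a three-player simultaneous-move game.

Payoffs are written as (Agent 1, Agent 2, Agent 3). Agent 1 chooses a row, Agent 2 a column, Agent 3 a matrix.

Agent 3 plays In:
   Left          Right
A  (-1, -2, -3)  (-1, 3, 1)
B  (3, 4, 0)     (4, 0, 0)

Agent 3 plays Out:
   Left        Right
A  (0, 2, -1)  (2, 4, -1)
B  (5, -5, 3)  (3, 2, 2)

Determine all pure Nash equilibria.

Agent 1 against (Left, In): payoffs -1, 3 → best response B.
Agent 1 against (Left, Out): payoffs 0, 5 → best response B.
Agent 1 against (Right, In): payoffs -1, 4 → best response B.
Agent 1 against (Right, Out): payoffs 2, 3 → best response B.
Agent 2 against (A, In): payoffs -2, 3 → best response Right.
Agent 2 against (A, Out): payoffs 2, 4 → best response Right.
Agent 2 against (B, In): payoffs 4, 0 → best response Left.
Agent 2 against (B, Out): payoffs -5, 2 → best response Right.
Agent 3 against (A, Left): payoffs -3, -1 → best response Out.
Agent 3 against (A, Right): payoffs 1, -1 → best response In.
Agent 3 against (B, Left): payoffs 0, 3 → best response Out.
Agent 3 against (B, Right): payoffs 0, 2 → best response Out.
Mutual best responses: (B, Right, Out).

Pure NE: (B, Right, Out)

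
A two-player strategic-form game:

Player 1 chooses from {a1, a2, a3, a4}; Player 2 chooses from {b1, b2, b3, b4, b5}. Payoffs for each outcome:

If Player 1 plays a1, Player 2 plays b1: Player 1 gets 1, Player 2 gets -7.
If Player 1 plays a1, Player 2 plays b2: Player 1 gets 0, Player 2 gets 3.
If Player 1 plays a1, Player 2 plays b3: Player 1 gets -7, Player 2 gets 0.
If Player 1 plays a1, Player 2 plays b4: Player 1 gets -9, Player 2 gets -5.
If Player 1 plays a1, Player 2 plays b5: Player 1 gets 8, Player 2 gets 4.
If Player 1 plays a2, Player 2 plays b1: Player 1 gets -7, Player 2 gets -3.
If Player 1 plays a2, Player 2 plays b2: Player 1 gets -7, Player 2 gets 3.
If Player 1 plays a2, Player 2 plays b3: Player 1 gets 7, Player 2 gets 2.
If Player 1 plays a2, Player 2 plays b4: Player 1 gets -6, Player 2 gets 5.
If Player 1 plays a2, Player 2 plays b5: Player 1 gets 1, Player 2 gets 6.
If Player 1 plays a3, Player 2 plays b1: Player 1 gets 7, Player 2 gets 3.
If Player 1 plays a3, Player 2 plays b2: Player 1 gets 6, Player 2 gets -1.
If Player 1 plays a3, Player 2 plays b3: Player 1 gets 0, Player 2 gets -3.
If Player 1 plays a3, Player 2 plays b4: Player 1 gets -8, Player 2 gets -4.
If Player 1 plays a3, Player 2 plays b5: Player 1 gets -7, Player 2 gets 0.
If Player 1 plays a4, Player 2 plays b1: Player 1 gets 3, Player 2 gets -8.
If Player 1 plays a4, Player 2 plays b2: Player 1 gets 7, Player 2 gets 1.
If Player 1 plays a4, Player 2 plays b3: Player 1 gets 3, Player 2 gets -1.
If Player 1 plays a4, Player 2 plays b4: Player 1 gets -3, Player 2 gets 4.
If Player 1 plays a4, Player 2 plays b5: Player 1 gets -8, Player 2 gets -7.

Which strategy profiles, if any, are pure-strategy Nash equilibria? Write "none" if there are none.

(a1, b5); (a3, b1); (a4, b4)

Player 1 against b1: payoffs 1, -7, 7, 3 → best response a3.
Player 1 against b2: payoffs 0, -7, 6, 7 → best response a4.
Player 1 against b3: payoffs -7, 7, 0, 3 → best response a2.
Player 1 against b4: payoffs -9, -6, -8, -3 → best response a4.
Player 1 against b5: payoffs 8, 1, -7, -8 → best response a1.
Player 2 against a1: payoffs -7, 3, 0, -5, 4 → best response b5.
Player 2 against a2: payoffs -3, 3, 2, 5, 6 → best response b5.
Player 2 against a3: payoffs 3, -1, -3, -4, 0 → best response b1.
Player 2 against a4: payoffs -8, 1, -1, 4, -7 → best response b4.
Mutual best responses: (a1, b5); (a3, b1); (a4, b4).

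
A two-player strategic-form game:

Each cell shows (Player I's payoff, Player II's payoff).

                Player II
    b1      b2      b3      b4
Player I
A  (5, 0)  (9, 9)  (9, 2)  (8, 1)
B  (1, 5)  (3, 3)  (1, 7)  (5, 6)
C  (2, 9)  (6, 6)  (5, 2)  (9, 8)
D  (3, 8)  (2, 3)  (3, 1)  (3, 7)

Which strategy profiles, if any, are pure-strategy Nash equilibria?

The unique pure-strategy Nash equilibrium is (A, b2).

(A, b1): Player II can switch to b2 (0 → 9). Not NE.
(A, b2): Player I gets 9, best alternative 6; Player II gets 9, best alternative 2. No profitable deviation — NE.
(A, b3): Player II can switch to b2 (2 → 9). Not NE.
(A, b4): Player I can switch to C (8 → 9). Not NE.
(B, b1): Player I can switch to A (1 → 5). Not NE.
(B, b2): Player I can switch to A (3 → 9). Not NE.
(B, b3): Player I can switch to A (1 → 9). Not NE.
(B, b4): Player I can switch to A (5 → 8). Not NE.
(C, b1): Player I can switch to A (2 → 5). Not NE.
(C, b2): Player I can switch to A (6 → 9). Not NE.
(C, b3): Player I can switch to A (5 → 9). Not NE.
(The remaining 5 profiles each have a profitable deviation by the same check.)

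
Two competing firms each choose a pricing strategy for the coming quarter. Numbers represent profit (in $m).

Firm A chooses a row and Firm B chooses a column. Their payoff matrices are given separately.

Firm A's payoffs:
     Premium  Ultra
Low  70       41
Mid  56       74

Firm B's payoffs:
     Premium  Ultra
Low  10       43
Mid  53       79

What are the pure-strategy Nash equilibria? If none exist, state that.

Firm A against Premium: payoffs 70, 56 → best response Low.
Firm A against Ultra: payoffs 41, 74 → best response Mid.
Firm B against Low: payoffs 10, 43 → best response Ultra.
Firm B against Mid: payoffs 53, 79 → best response Ultra.
Mutual best responses: (Mid, Ultra).

Pure NE: (Mid, Ultra)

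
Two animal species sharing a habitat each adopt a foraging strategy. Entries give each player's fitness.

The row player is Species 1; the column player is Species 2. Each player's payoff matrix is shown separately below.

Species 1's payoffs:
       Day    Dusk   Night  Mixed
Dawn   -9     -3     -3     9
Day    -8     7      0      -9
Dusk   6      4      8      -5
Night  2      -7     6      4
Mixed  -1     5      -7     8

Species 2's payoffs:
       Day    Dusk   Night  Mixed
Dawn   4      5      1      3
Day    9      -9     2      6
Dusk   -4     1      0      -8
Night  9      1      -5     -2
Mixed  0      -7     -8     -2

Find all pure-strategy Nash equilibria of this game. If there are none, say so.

none

For each strategy profile, look for a profitable unilateral deviation.
(Dawn, Day): Species 1 can switch to Day (-9 → -8). Not NE.
(Dawn, Dusk): Species 1 can switch to Day (-3 → 7). Not NE.
(Dawn, Night): Species 1 can switch to Day (-3 → 0). Not NE.
(Dawn, Mixed): Species 2 can switch to Day (3 → 4). Not NE.
(Day, Day): Species 1 can switch to Dusk (-8 → 6). Not NE.
(Day, Dusk): Species 2 can switch to Day (-9 → 9). Not NE.
(Day, Night): Species 1 can switch to Dusk (0 → 8). Not NE.
(Day, Mixed): Species 1 can switch to Dawn (-9 → 9). Not NE.
(Dusk, Day): Species 2 can switch to Dusk (-4 → 1). Not NE.
(Dusk, Dusk): Species 1 can switch to Day (4 → 7). Not NE.
(Dusk, Night): Species 2 can switch to Dusk (0 → 1). Not NE.
(Dusk, Mixed): Species 1 can switch to Dawn (-5 → 9). Not NE.
(The remaining 8 profiles each have a profitable deviation by the same check.)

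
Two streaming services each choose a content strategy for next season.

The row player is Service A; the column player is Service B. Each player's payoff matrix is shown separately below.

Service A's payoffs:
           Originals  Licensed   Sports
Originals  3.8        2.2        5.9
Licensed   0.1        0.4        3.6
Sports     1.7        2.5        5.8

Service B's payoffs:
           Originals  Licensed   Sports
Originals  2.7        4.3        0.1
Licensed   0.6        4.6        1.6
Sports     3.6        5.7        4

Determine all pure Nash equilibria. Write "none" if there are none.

Service A against Originals: payoffs 3.8, 0.1, 1.7 → best response Originals.
Service A against Licensed: payoffs 2.2, 0.4, 2.5 → best response Sports.
Service A against Sports: payoffs 5.9, 3.6, 5.8 → best response Originals.
Service B against Originals: payoffs 2.7, 4.3, 0.1 → best response Licensed.
Service B against Licensed: payoffs 0.6, 4.6, 1.6 → best response Licensed.
Service B against Sports: payoffs 3.6, 5.7, 4 → best response Licensed.
Mutual best responses: (Sports, Licensed).

(Sports, Licensed)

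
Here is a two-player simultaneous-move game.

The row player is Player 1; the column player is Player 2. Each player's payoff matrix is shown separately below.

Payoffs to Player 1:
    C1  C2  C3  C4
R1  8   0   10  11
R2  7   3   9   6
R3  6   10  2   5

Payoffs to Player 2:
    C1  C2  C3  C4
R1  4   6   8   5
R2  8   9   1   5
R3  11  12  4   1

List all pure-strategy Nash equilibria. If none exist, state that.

Player 1 against C1: payoffs 8, 7, 6 → best response R1.
Player 1 against C2: payoffs 0, 3, 10 → best response R3.
Player 1 against C3: payoffs 10, 9, 2 → best response R1.
Player 1 against C4: payoffs 11, 6, 5 → best response R1.
Player 2 against R1: payoffs 4, 6, 8, 5 → best response C3.
Player 2 against R2: payoffs 8, 9, 1, 5 → best response C2.
Player 2 against R3: payoffs 11, 12, 4, 1 → best response C2.
Mutual best responses: (R1, C3); (R3, C2).

Pure-strategy Nash equilibria: (R1, C3); (R3, C2)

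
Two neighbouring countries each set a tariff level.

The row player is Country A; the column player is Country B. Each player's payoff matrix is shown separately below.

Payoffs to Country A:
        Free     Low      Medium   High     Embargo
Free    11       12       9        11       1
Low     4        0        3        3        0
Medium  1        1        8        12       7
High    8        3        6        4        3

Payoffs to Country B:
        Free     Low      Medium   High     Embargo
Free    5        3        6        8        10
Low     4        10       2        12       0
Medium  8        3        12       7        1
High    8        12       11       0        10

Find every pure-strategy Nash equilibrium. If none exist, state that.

Mark each player's best response to every combination of opponents' strategies; a profile where every player is best-responding is a pure Nash equilibrium.
Country A against Free: payoffs 11, 4, 1, 8 → best response Free.
Country A against Low: payoffs 12, 0, 1, 3 → best response Free.
Country A against Medium: payoffs 9, 3, 8, 6 → best response Free.
Country A against High: payoffs 11, 3, 12, 4 → best response Medium.
Country A against Embargo: payoffs 1, 0, 7, 3 → best response Medium.
Country B against Free: payoffs 5, 3, 6, 8, 10 → best response Embargo.
Country B against Low: payoffs 4, 10, 2, 12, 0 → best response High.
Country B against Medium: payoffs 8, 3, 12, 7, 1 → best response Medium.
Country B against High: payoffs 8, 12, 11, 0, 10 → best response Low.
No profile is a mutual best response for all players.

No pure-strategy Nash equilibrium.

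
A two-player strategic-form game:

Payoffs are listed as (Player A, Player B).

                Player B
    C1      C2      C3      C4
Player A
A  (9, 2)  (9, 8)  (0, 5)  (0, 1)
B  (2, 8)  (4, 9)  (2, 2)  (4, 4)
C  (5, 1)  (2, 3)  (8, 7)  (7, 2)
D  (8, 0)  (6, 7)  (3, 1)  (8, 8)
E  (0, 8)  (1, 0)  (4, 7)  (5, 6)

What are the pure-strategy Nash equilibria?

Player A against C1: payoffs 9, 2, 5, 8, 0 → best response A.
Player A against C2: payoffs 9, 4, 2, 6, 1 → best response A.
Player A against C3: payoffs 0, 2, 8, 3, 4 → best response C.
Player A against C4: payoffs 0, 4, 7, 8, 5 → best response D.
Player B against A: payoffs 2, 8, 5, 1 → best response C2.
Player B against B: payoffs 8, 9, 2, 4 → best response C2.
Player B against C: payoffs 1, 3, 7, 2 → best response C3.
Player B against D: payoffs 0, 7, 1, 8 → best response C4.
Player B against E: payoffs 8, 0, 7, 6 → best response C1.
Mutual best responses: (A, C2); (C, C3); (D, C4).

Pure-strategy Nash equilibria: (A, C2) and (C, C3) and (D, C4)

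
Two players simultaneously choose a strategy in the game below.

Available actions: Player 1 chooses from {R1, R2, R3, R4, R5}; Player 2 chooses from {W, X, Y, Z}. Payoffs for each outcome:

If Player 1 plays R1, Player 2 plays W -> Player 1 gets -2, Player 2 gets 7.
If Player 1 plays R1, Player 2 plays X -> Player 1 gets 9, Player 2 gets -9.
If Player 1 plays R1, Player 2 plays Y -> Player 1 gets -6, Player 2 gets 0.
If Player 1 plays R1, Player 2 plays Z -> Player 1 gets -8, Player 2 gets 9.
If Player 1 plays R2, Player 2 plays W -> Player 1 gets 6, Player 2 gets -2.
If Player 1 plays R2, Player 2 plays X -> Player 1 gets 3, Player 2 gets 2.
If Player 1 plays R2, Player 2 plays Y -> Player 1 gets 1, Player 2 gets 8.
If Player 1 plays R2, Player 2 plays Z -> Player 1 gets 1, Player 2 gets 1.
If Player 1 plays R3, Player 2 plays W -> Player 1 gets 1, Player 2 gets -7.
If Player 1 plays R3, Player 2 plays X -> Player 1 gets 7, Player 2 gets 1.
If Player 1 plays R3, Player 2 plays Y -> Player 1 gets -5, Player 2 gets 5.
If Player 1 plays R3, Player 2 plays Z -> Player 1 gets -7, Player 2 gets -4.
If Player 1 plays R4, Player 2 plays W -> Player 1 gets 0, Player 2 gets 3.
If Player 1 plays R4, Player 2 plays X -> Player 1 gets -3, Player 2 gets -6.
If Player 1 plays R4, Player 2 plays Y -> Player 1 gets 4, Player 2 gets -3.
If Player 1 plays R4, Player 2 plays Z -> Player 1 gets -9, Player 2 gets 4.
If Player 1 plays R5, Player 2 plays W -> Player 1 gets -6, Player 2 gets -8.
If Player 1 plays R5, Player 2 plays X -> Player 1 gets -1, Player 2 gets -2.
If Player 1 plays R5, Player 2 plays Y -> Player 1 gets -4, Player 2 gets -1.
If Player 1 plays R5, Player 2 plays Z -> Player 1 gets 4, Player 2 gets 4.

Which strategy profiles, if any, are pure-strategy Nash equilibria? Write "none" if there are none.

Player 1 against W: payoffs -2, 6, 1, 0, -6 → best response R2.
Player 1 against X: payoffs 9, 3, 7, -3, -1 → best response R1.
Player 1 against Y: payoffs -6, 1, -5, 4, -4 → best response R4.
Player 1 against Z: payoffs -8, 1, -7, -9, 4 → best response R5.
Player 2 against R1: payoffs 7, -9, 0, 9 → best response Z.
Player 2 against R2: payoffs -2, 2, 8, 1 → best response Y.
Player 2 against R3: payoffs -7, 1, 5, -4 → best response Y.
Player 2 against R4: payoffs 3, -6, -3, 4 → best response Z.
Player 2 against R5: payoffs -8, -2, -1, 4 → best response Z.
Mutual best responses: (R5, Z).

Pure NE: (R5, Z)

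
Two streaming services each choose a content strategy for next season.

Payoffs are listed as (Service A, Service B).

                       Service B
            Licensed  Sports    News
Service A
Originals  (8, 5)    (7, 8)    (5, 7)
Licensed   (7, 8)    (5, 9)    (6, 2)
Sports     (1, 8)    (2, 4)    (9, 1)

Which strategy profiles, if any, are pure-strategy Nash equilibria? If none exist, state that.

(Originals, Sports)

Service A against Licensed: payoffs 8, 7, 1 → best response Originals.
Service A against Sports: payoffs 7, 5, 2 → best response Originals.
Service A against News: payoffs 5, 6, 9 → best response Sports.
Service B against Originals: payoffs 5, 8, 7 → best response Sports.
Service B against Licensed: payoffs 8, 9, 2 → best response Sports.
Service B against Sports: payoffs 8, 4, 1 → best response Licensed.
Mutual best responses: (Originals, Sports).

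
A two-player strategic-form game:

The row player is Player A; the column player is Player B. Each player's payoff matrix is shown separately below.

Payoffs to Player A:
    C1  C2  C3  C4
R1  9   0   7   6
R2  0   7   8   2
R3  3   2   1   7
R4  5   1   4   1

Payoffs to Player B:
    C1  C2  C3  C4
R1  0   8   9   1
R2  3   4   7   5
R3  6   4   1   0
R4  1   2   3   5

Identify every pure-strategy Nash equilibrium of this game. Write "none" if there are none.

Player A against C1: payoffs 9, 0, 3, 5 → best response R1.
Player A against C2: payoffs 0, 7, 2, 1 → best response R2.
Player A against C3: payoffs 7, 8, 1, 4 → best response R2.
Player A against C4: payoffs 6, 2, 7, 1 → best response R3.
Player B against R1: payoffs 0, 8, 9, 1 → best response C3.
Player B against R2: payoffs 3, 4, 7, 5 → best response C3.
Player B against R3: payoffs 6, 4, 1, 0 → best response C1.
Player B against R4: payoffs 1, 2, 3, 5 → best response C4.
Mutual best responses: (R2, C3).

Pure NE: (R2, C3)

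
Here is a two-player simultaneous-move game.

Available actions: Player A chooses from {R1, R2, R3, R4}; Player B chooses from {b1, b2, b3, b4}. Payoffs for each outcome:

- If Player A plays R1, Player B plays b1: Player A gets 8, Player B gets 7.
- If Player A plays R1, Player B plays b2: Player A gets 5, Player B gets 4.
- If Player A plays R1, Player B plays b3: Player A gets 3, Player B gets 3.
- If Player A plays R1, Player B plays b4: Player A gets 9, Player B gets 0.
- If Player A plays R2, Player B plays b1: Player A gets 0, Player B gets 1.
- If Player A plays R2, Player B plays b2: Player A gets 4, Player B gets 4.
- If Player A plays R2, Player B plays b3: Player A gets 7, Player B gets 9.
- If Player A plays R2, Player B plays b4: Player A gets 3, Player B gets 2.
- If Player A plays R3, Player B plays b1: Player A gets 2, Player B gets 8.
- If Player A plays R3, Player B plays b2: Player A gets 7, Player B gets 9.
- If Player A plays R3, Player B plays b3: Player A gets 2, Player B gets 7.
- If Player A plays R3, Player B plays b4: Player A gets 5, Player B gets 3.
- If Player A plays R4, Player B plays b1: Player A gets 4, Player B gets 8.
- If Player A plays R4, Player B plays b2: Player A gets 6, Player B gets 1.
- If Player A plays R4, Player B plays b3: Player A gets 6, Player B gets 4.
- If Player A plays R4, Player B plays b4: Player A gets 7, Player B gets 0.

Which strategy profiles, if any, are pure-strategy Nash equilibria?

The pure Nash equilibria are (R1, b1), (R2, b3), (R3, b2).

Player A against b1: payoffs 8, 0, 2, 4 → best response R1.
Player A against b2: payoffs 5, 4, 7, 6 → best response R3.
Player A against b3: payoffs 3, 7, 2, 6 → best response R2.
Player A against b4: payoffs 9, 3, 5, 7 → best response R1.
Player B against R1: payoffs 7, 4, 3, 0 → best response b1.
Player B against R2: payoffs 1, 4, 9, 2 → best response b3.
Player B against R3: payoffs 8, 9, 7, 3 → best response b2.
Player B against R4: payoffs 8, 1, 4, 0 → best response b1.
Mutual best responses: (R1, b1); (R2, b3); (R3, b2).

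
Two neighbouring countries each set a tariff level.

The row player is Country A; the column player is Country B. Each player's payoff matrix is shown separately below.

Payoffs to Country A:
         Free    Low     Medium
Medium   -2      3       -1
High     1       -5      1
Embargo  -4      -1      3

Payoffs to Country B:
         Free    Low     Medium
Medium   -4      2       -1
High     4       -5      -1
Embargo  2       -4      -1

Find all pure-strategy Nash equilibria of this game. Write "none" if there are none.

Pure-strategy Nash equilibria: (Medium, Low); (High, Free)

Country A against Free: payoffs -2, 1, -4 → best response High.
Country A against Low: payoffs 3, -5, -1 → best response Medium.
Country A against Medium: payoffs -1, 1, 3 → best response Embargo.
Country B against Medium: payoffs -4, 2, -1 → best response Low.
Country B against High: payoffs 4, -5, -1 → best response Free.
Country B against Embargo: payoffs 2, -4, -1 → best response Free.
Mutual best responses: (Medium, Low); (High, Free).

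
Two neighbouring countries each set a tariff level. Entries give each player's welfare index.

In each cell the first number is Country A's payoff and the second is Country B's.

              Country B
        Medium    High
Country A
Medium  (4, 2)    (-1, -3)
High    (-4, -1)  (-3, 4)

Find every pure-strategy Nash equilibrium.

Pure NE: (Medium, Medium)

Country A against Medium: payoffs 4, -4 → best response Medium.
Country A against High: payoffs -1, -3 → best response Medium.
Country B against Medium: payoffs 2, -3 → best response Medium.
Country B against High: payoffs -1, 4 → best response High.
Mutual best responses: (Medium, Medium).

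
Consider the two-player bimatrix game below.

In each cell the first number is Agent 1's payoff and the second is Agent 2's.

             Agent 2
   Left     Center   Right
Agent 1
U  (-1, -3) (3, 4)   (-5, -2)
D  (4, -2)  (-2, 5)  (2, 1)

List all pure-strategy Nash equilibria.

Agent 1 against Left: payoffs -1, 4 → best response D.
Agent 1 against Center: payoffs 3, -2 → best response U.
Agent 1 against Right: payoffs -5, 2 → best response D.
Agent 2 against U: payoffs -3, 4, -2 → best response Center.
Agent 2 against D: payoffs -2, 5, 1 → best response Center.
Mutual best responses: (U, Center).

Pure NE: (U, Center)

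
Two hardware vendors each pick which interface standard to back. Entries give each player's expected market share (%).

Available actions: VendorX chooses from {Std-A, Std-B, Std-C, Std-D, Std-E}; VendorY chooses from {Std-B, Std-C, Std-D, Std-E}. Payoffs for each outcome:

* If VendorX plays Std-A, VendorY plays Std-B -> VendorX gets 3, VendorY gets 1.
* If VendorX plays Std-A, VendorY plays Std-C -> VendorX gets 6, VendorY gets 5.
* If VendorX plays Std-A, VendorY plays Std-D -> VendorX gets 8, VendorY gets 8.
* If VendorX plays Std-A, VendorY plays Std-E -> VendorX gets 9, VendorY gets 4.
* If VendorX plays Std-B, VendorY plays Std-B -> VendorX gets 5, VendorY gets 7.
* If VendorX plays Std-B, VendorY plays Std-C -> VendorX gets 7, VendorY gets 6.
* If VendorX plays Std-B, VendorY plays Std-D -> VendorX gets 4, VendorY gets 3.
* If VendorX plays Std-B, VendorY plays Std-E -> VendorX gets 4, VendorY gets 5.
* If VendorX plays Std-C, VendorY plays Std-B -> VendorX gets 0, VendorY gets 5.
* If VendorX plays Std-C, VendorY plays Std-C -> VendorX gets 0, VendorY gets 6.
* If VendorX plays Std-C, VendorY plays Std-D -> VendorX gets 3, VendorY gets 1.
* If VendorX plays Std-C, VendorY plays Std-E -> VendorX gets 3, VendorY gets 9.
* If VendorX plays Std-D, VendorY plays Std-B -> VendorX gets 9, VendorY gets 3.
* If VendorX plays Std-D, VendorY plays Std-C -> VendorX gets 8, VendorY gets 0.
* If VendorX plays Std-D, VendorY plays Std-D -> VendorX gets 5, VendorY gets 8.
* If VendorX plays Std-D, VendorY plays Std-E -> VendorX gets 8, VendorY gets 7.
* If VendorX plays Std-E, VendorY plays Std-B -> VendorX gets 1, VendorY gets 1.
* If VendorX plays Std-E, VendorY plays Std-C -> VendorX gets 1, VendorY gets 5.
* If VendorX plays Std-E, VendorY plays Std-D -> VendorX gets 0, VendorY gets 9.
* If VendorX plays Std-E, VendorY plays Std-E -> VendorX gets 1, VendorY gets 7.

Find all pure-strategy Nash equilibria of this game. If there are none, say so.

(Std-A, Std-D)

VendorX against Std-B: payoffs 3, 5, 0, 9, 1 → best response Std-D.
VendorX against Std-C: payoffs 6, 7, 0, 8, 1 → best response Std-D.
VendorX against Std-D: payoffs 8, 4, 3, 5, 0 → best response Std-A.
VendorX against Std-E: payoffs 9, 4, 3, 8, 1 → best response Std-A.
VendorY against Std-A: payoffs 1, 5, 8, 4 → best response Std-D.
VendorY against Std-B: payoffs 7, 6, 3, 5 → best response Std-B.
VendorY against Std-C: payoffs 5, 6, 1, 9 → best response Std-E.
VendorY against Std-D: payoffs 3, 0, 8, 7 → best response Std-D.
VendorY against Std-E: payoffs 1, 5, 9, 7 → best response Std-D.
Mutual best responses: (Std-A, Std-D).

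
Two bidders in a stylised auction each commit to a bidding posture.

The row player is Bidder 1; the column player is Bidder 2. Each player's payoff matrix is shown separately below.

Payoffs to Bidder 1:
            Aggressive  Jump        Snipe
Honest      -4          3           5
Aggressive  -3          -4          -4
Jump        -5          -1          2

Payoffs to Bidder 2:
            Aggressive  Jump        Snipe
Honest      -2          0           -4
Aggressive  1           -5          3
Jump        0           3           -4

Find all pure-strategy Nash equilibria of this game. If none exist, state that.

(Honest, Aggressive): Bidder 1 can switch to Aggressive (-4 → -3). Not NE.
(Honest, Jump): Bidder 1 gets 3, best alternative -1; Bidder 2 gets 0, best alternative -2. No profitable deviation — NE.
(Honest, Snipe): Bidder 2 can switch to Aggressive (-4 → -2). Not NE.
(Aggressive, Aggressive): Bidder 2 can switch to Snipe (1 → 3). Not NE.
(Aggressive, Jump): Bidder 1 can switch to Honest (-4 → 3). Not NE.
(Aggressive, Snipe): Bidder 1 can switch to Honest (-4 → 5). Not NE.
(Jump, Aggressive): Bidder 1 can switch to Honest (-5 → -4). Not NE.
(The remaining 2 profiles each have a profitable deviation by the same check.)

The unique pure-strategy Nash equilibrium is (Honest, Jump).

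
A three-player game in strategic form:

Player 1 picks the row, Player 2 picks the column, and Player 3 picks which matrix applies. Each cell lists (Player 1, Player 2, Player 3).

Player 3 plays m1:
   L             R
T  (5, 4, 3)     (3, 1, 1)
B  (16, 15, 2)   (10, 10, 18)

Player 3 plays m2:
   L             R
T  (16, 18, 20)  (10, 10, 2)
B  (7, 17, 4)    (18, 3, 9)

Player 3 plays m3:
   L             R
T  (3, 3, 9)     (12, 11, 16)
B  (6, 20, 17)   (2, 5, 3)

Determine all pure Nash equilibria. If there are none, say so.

(T, L, m2) and (T, R, m3) and (B, L, m3)

For each player, find the best response to each opponent profile; mutual best responses are the pure NE.
Player 1 against (L, m1): payoffs 5, 16 → best response B.
Player 1 against (L, m2): payoffs 16, 7 → best response T.
Player 1 against (L, m3): payoffs 3, 6 → best response B.
Player 1 against (R, m1): payoffs 3, 10 → best response B.
Player 1 against (R, m2): payoffs 10, 18 → best response B.
Player 1 against (R, m3): payoffs 12, 2 → best response T.
Player 2 against (T, m1): payoffs 4, 1 → best response L.
Player 2 against (T, m2): payoffs 18, 10 → best response L.
Player 2 against (T, m3): payoffs 3, 11 → best response R.
Player 2 against (B, m1): payoffs 15, 10 → best response L.
Player 2 against (B, m2): payoffs 17, 3 → best response L.
Player 2 against (B, m3): payoffs 20, 5 → best response L.
Player 3 against (T, L): payoffs 3, 20, 9 → best response m2.
Player 3 against (T, R): payoffs 1, 2, 16 → best response m3.
Player 3 against (B, L): payoffs 2, 4, 17 → best response m3.
Player 3 against (B, R): payoffs 18, 9, 3 → best response m1.
Mutual best responses: (T, L, m2); (T, R, m3); (B, L, m3).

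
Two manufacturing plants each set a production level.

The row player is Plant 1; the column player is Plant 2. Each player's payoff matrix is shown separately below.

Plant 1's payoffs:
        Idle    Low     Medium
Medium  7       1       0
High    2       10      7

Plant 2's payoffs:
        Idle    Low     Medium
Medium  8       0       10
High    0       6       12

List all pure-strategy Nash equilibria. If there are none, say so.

For each player, find the best response to each opponent profile; mutual best responses are the pure NE.
Plant 1 against Idle: payoffs 7, 2 → best response Medium.
Plant 1 against Low: payoffs 1, 10 → best response High.
Plant 1 against Medium: payoffs 0, 7 → best response High.
Plant 2 against Medium: payoffs 8, 0, 10 → best response Medium.
Plant 2 against High: payoffs 0, 6, 12 → best response Medium.
Mutual best responses: (High, Medium).

Pure NE: (High, Medium)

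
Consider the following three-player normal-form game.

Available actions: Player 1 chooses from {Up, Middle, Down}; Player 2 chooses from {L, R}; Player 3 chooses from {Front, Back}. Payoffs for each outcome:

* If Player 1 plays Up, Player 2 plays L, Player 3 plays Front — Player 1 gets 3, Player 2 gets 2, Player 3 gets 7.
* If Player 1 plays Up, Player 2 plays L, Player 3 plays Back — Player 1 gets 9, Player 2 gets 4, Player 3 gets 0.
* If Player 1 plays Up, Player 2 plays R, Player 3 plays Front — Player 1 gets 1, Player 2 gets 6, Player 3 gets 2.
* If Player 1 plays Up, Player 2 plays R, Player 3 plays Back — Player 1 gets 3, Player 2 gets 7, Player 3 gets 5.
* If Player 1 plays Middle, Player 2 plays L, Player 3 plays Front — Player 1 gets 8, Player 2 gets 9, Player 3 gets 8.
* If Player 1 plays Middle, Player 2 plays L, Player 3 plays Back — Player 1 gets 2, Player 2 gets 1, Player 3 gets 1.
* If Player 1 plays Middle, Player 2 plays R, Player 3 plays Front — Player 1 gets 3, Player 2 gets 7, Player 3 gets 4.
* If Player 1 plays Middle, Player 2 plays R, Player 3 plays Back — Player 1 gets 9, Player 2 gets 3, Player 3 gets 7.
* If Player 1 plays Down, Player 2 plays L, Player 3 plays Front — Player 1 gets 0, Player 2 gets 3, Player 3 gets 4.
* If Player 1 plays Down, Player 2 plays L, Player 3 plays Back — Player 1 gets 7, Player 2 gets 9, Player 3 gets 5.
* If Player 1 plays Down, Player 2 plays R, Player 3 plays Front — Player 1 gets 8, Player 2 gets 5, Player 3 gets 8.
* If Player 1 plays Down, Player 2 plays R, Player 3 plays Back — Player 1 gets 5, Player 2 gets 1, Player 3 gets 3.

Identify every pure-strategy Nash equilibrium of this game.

Player 1 against (L, Front): payoffs 3, 8, 0 → best response Middle.
Player 1 against (L, Back): payoffs 9, 2, 7 → best response Up.
Player 1 against (R, Front): payoffs 1, 3, 8 → best response Down.
Player 1 against (R, Back): payoffs 3, 9, 5 → best response Middle.
Player 2 against (Up, Front): payoffs 2, 6 → best response R.
Player 2 against (Up, Back): payoffs 4, 7 → best response R.
Player 2 against (Middle, Front): payoffs 9, 7 → best response L.
Player 2 against (Middle, Back): payoffs 1, 3 → best response R.
Player 2 against (Down, Front): payoffs 3, 5 → best response R.
Player 2 against (Down, Back): payoffs 9, 1 → best response L.
Player 3 against (Up, L): payoffs 7, 0 → best response Front.
Player 3 against (Up, R): payoffs 2, 5 → best response Back.
Player 3 against (Middle, L): payoffs 8, 1 → best response Front.
Player 3 against (Middle, R): payoffs 4, 7 → best response Back.
Player 3 against (Down, L): payoffs 4, 5 → best response Back.
Player 3 against (Down, R): payoffs 8, 3 → best response Front.
Mutual best responses: (Middle, L, Front); (Middle, R, Back); (Down, R, Front).

The pure Nash equilibria are (Middle, L, Front) and (Middle, R, Back) and (Down, R, Front).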